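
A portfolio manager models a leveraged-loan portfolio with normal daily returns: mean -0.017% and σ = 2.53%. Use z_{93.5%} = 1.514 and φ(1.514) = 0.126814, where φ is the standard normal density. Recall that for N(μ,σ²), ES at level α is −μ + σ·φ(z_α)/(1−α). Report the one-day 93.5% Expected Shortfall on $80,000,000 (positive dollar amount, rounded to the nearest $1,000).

$3,962,000

Tail multiplier: φ(z)/(1−α) = 0.126814 / 0.065 = 1.951.
ES = −(-0.017%) + 2.53% × 1.951 = 4.953%.
On $80,000,000: 0.04953 × $80,000,000 = $3,962,400.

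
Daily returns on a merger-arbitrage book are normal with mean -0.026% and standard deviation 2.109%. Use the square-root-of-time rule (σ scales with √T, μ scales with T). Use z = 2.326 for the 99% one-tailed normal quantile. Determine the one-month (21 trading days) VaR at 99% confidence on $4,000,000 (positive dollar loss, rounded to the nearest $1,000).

$921,000

σ_{21d} = 2.109% × √21 = 9.665%; μ_{21d} = 21 × -0.026% = -0.546%.
VaR = −(-0.546%) + 2.326 × 9.665% = 23.027%.
On $4,000,000: 0.23027 × $4,000,000 = $921,080.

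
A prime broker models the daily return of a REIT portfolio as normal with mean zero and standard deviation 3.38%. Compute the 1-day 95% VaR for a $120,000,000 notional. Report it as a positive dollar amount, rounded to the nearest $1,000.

At 95% one-sided, z = 1.645.
VaR = z·σ = 1.645 × 3.38% = 5.560%.
On $120,000,000: 0.05560 × $120,000,000 = $6,672,000.

$6,672,000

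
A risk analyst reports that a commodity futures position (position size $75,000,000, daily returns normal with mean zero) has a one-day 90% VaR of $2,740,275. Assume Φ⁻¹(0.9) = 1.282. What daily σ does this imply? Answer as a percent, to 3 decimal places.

VaR as a fraction: $2,740,275 / $75,000,000 = 3.654%.
σ = VaR / z = 3.654% / 1.282 = 2.850%.

2.850%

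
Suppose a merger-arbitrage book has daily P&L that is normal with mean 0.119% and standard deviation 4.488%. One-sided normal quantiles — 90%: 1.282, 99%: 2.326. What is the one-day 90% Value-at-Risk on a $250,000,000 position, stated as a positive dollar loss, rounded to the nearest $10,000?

VaR = −μ + z·σ = −(0.119%) + 1.282 × 4.488% = 5.635%.
On $250,000,000: 0.05635 × $250,000,000 = $14,087,500.

$14,090,000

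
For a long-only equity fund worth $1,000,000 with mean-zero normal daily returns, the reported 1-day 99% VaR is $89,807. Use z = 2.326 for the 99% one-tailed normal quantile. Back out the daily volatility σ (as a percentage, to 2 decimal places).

3.86%

VaR as a fraction: $89,807 / $1,000,000 = 8.981%.
σ = VaR / z = 8.981% / 2.326 = 3.861%.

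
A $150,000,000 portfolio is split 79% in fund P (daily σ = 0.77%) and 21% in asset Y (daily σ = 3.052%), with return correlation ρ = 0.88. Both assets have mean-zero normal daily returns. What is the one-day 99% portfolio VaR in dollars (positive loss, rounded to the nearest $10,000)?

$4,230,000

σ_p² = 0.79²·0.77² + 0.21²·3.052² + 2·0.88·0.79·0.21·0.77·3.052 = 1.4670 (%²).
σ_p = √1.4670 = 1.211%.
At 99%, z = 2.326.
VaR = 2.326 × 1.211% = 2.817%; on $150,000,000 that is $4,225,500.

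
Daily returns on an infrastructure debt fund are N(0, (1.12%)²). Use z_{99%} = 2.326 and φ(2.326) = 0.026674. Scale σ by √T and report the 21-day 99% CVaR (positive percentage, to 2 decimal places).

13.69%

σ_{21d} = 1.12% × √21 = 5.132%.
ES multiplier = φ(z)/(1−α) = 0.026674/0.01 = 2.667.
ES = 5.132% × 2.667 = 13.687%.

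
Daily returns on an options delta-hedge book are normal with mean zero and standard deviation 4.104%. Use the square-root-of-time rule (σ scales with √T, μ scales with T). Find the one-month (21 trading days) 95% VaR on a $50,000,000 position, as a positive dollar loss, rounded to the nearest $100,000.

$15,500,000

At 95%, z = 1.645.
σ_{21d} = 4.104% × √21 = 18.807%.
VaR = 1.645 × 18.807% = 30.938%.
On $50,000,000: 0.30938 × $50,000,000 = $15,469,000.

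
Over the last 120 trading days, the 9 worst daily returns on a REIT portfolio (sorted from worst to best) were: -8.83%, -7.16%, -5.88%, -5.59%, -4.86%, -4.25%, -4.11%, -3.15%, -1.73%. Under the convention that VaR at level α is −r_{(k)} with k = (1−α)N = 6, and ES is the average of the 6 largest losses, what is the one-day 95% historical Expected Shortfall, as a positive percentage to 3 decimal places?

6.095%

The 6 worst returns sum to -36.57%.
ES = −(-36.57%) / 6 = 6.095%.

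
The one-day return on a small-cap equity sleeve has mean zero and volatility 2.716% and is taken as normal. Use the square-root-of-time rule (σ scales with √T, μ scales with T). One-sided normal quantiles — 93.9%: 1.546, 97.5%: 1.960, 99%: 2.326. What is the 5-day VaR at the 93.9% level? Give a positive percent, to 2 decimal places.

9.39%

σ_{5d} = 2.716% × √5 = 6.073%.
VaR = 1.546 × 6.073% = 9.389%.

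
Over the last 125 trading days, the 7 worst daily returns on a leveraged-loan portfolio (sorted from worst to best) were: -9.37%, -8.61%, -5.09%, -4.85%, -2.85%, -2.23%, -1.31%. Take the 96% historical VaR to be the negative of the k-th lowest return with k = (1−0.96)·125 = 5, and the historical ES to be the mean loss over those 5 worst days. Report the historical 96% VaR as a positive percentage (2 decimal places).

k = 5; the 5th lowest return is -2.85%, so VaR = 2.85%.

2.85%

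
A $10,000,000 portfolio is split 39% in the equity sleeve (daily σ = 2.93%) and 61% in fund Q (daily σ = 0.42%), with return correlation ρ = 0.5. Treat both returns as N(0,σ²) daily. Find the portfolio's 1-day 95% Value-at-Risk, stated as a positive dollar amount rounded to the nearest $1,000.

$212,000

σ_p² = 0.39²·2.93² + 0.61²·0.42² + 2·0.5·0.39·0.61·2.93·0.42 = 1.6642 (%²).
σ_p = √1.6642 = 1.290%.
At 95%, z = 1.645.
VaR = 1.645 × 1.290% = 2.122%; on $10,000,000 that is $212,200.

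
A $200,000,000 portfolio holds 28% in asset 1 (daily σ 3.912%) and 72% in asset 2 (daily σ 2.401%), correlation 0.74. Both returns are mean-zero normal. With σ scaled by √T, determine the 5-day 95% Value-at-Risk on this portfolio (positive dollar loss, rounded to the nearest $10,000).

σ_p = √(0.28²·3.912² + 0.72²·2.401² + 2·0.74·0.28·0.72·3.912·2.401) = 2.644%.
σ_{5d} = 2.644% × √5 = 5.912%.
z(95%) = 1.645.
VaR = 1.645 × 5.912% = 9.725%; on $200,000,000 that is $19,450,000.

$19,450,000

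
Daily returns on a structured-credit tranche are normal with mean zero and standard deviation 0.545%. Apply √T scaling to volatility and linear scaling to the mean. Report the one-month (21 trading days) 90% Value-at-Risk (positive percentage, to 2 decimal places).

At 90%, z = 1.282.
σ_{21d} = 0.545% × √21 = 2.498%.
VaR = 1.282 × 2.498% = 3.202%.

3.20%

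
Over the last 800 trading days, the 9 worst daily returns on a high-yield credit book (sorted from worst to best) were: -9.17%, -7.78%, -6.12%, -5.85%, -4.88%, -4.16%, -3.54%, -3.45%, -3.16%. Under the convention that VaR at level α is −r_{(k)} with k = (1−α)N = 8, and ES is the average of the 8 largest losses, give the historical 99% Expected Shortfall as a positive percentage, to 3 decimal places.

The 8 worst returns sum to -44.95%.
ES = −(-44.95%) / 8 = 5.61875% ≈ 5.619%.

5.619%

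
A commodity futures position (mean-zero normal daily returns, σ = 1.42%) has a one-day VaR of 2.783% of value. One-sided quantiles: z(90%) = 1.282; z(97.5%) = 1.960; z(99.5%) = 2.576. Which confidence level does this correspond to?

Implied z = VaR/σ = 2.783 / 1.42 = 1.960.
This matches z(97.5%) = 1.960.

97.5%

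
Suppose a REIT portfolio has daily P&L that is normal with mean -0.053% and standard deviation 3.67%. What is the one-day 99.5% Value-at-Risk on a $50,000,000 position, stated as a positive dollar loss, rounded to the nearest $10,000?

At 99.5% one-sided, z = 2.576.
VaR = −μ + z·σ = −(-0.053%) + 2.576 × 3.67% = 9.507%.
On $50,000,000: 0.09507 × $50,000,000 = $4,753,500.

$4,750,000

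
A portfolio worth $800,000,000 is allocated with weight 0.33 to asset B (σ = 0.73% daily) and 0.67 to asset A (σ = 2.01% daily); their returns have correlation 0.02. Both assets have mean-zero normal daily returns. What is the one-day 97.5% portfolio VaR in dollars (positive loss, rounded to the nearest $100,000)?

$21,500,000

σ_p² = 0.33²·0.73² + 0.67²·2.01² + 2·0.02·0.33·0.67·0.73·2.01 = 1.8846 (%²).
σ_p = √1.8846 = 1.373%.
At 97.5%, z = 1.960.
VaR = 1.960 × 1.373% = 2.691%; on $800,000,000 that is $21,528,000.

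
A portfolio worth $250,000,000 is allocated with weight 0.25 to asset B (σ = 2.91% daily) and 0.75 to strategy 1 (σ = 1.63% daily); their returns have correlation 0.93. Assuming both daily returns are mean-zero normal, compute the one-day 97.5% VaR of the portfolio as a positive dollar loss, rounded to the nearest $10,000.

$9,400,000

σ_p² = 0.25²·2.91² + 0.75²·1.63² + 2·0.93·0.25·0.75·2.91·1.63 = 3.6780 (%²).
σ_p = √3.6780 = 1.918%.
At 97.5%, z = 1.960.
VaR = 1.960 × 1.918% = 3.759%; on $250,000,000 that is $9,397,500.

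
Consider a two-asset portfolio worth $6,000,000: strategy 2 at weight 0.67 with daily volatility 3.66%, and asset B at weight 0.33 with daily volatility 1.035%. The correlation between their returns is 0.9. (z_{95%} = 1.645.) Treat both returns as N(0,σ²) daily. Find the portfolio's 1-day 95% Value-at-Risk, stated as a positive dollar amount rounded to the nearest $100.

σ_p² = 0.67²·3.66² + 0.33²·1.035² + 2·0.9·0.67·0.33·3.66·1.035 = 7.6375 (%²).
σ_p = √7.6375 = 2.764%.
VaR = 1.645 × 2.764% = 4.547%; on $6,000,000 that is $272,820.

$272,800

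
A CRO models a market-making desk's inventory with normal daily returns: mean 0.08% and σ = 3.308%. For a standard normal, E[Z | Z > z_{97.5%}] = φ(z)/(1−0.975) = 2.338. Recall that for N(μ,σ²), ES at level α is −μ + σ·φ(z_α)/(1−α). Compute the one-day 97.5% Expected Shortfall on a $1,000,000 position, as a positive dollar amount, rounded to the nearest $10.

ES = −(0.08%) + 3.308% × 2.338 = 7.654%.
On $1,000,000: 0.07654 × $1,000,000 = $76,540.

$76,540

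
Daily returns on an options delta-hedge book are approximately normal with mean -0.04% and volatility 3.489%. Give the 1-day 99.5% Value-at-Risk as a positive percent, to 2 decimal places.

At 99.5% one-sided, z = 2.576.
VaR = −μ + z·σ = −(-0.04%) + 2.576 × 3.489% = 9.028%.

9.03%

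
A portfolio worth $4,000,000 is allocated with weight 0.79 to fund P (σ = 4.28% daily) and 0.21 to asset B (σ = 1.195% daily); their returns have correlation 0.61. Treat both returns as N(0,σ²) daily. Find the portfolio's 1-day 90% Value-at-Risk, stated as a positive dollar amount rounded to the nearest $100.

σ_p² = 0.79²·4.28² + 0.21²·1.195² + 2·0.61·0.79·0.21·4.28·1.195 = 12.5307 (%²).
σ_p = √12.5307 = 3.540%.
At 90%, z = 1.282.
VaR = 1.282 × 3.540% = 4.538%; on $4,000,000 that is $181,520.

$181,500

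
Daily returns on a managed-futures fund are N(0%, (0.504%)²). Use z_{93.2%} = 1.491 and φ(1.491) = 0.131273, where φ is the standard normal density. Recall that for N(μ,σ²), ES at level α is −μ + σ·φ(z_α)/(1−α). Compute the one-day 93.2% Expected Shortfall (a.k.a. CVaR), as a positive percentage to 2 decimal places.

0.97%

Tail multiplier: φ(z)/(1−α) = 0.131273 / 0.068 = 1.930.
ES = 0.504% × 1.930 = 0.973%.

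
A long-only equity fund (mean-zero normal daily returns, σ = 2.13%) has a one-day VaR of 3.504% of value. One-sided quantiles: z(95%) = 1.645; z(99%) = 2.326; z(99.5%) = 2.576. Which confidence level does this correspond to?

95%

Implied z = VaR/σ = 3.504 / 2.13 = 1.645.
This matches z(95%) = 1.645.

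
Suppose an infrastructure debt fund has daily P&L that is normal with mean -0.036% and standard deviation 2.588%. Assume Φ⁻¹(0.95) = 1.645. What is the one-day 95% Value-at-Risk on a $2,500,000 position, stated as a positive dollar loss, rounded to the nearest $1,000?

VaR = −μ + z·σ = −(-0.036%) + 1.645 × 2.588% = 4.293%.
On $2,500,000: 0.04293 × $2,500,000 = $107,325.

$107,000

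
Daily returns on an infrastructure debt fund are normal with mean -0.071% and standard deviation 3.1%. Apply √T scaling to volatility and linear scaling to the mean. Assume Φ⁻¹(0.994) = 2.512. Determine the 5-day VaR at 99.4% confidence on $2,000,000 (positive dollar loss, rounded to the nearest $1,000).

σ_{5d} = 3.1% × √5 = 6.932%; μ_{5d} = 5 × -0.071% = -0.355%.
VaR = −(-0.355%) + 2.512 × 6.932% = 17.768%.
On $2,000,000: 0.17768 × $2,000,000 = $355,360.

$355,000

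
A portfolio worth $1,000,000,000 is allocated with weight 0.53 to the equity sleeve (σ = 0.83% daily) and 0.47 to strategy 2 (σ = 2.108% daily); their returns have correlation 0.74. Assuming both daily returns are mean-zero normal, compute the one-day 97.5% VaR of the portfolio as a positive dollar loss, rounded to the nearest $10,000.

$26,440,000

σ_p² = 0.53²·0.83² + 0.47²·2.108² + 2·0.74·0.53·0.47·0.83·2.108 = 1.8202 (%²).
σ_p = √1.8202 = 1.349%.
At 97.5%, z = 1.960.
VaR = 1.960 × 1.349% = 2.644%; on $1,000,000,000 that is $26,440,000.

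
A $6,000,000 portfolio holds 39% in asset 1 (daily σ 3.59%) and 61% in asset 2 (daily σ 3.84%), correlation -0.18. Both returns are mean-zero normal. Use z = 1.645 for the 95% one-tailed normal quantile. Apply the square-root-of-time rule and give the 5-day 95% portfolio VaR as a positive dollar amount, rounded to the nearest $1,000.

$552,000

σ_p = √(0.39²·3.59² + 0.61²·3.84² + 2·-0.18·0.39·0.61·3.59·3.84) = 2.503%.
σ_{5d} = 2.503% × √5 = 5.597%.
VaR = 1.645 × 5.597% = 9.207%; on $6,000,000 that is $552,420.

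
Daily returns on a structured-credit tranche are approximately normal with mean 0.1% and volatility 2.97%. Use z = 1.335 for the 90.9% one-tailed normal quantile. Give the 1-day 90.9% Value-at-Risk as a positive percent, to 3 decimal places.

VaR = −μ + z·σ = −(0.1%) + 1.335 × 2.97% = 3.865%.

3.865%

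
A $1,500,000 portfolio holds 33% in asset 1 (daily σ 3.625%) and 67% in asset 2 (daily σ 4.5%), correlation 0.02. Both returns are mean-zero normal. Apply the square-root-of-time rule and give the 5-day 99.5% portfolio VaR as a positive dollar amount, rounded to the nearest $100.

σ_p = √(0.33²·3.625² + 0.67²·4.5² + 2·0.02·0.33·0.67·3.625·4.5) = 3.266%.
σ_{5d} = 3.266% × √5 = 7.303%.
z(99.5%) = 2.576.
VaR = 2.576 × 7.303% = 18.813%; on $1,500,000 that is $282,195.

$282,200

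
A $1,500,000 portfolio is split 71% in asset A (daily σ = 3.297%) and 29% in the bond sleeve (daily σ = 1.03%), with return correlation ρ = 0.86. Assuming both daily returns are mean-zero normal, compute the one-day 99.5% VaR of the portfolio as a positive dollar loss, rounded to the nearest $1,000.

σ_p² = 0.71²·3.297² + 0.29²·1.03² + 2·0.86·0.71·0.29·3.297·1.03 = 6.7715 (%²).
σ_p = √6.7715 = 2.602%.
At 99.5%, z = 2.576.
VaR = 2.576 × 2.602% = 6.703%; on $1,500,000 that is $100,545.

$101,000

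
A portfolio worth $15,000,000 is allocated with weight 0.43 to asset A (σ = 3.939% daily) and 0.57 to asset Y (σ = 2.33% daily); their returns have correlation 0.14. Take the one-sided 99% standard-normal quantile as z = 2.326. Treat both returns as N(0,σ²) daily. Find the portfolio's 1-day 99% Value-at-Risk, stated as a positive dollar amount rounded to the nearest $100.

σ_p² = 0.43²·3.939² + 0.57²·2.33² + 2·0.14·0.43·0.57·3.939·2.33 = 5.2626 (%²).
σ_p = √5.2626 = 2.294%.
VaR = 2.326 × 2.294% = 5.336%; on $15,000,000 that is $800,400.

$800,400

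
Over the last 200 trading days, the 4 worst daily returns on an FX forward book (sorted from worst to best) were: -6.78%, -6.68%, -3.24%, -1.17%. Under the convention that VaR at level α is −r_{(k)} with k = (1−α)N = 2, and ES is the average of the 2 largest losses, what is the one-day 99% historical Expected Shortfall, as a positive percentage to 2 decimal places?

The 2 worst returns sum to -13.46%.
ES = −(-13.46%) / 2 = 6.73%.

6.73%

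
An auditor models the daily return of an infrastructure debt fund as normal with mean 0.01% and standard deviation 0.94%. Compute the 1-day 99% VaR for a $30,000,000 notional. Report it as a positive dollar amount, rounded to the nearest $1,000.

$653,000

At 99% one-sided, z = 2.326.
VaR = −μ + z·σ = −(0.01%) + 2.326 × 0.94% = 2.176%.
On $30,000,000: 0.02176 × $30,000,000 = $652,800.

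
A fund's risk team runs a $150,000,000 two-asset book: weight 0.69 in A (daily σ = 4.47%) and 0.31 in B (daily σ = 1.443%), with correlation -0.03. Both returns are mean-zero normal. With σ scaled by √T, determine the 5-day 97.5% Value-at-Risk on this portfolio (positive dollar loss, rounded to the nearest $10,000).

$20,400,000

σ_p = √(0.69²·4.47² + 0.31²·1.443² + 2·-0.03·0.69·0.31·4.47·1.443) = 3.103%.
σ_{5d} = 3.103% × √5 = 6.939%.
z(97.5%) = 1.960.
VaR = 1.960 × 6.939% = 13.600%; on $150,000,000 that is $20,400,000.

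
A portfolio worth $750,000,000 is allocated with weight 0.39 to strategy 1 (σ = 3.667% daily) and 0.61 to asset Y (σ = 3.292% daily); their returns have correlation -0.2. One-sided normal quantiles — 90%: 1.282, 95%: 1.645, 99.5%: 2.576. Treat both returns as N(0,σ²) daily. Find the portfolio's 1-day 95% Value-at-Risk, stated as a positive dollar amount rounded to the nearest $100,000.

σ_p² = 0.39²·3.667² + 0.61²·3.292² + 2·-0.2·0.39·0.61·3.667·3.292 = 4.9291 (%²).
σ_p = √4.9291 = 2.220%.
VaR = 1.645 × 2.220% = 3.652%; on $750,000,000 that is $27,390,000.

$27,400,000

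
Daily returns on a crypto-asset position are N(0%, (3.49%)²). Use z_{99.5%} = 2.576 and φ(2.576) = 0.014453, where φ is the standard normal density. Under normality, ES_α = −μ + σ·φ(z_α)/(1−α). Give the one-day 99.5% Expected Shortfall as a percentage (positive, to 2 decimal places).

Tail multiplier: φ(z)/(1−α) = 0.014453 / 0.005 = 2.891.
ES = 3.49% × 2.891 = 10.090%.

10.09%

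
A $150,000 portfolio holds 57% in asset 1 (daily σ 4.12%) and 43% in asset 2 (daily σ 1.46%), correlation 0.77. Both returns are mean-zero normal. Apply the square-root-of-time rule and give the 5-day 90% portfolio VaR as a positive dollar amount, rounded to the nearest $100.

$12,300

σ_p = √(0.57²·4.12² + 0.43²·1.46² + 2·0.77·0.57·0.43·4.12·1.46) = 2.860%.
σ_{5d} = 2.860% × √5 = 6.395%.
z(90%) = 1.282.
VaR = 1.282 × 6.395% = 8.198%; on $150,000 that is $12,297.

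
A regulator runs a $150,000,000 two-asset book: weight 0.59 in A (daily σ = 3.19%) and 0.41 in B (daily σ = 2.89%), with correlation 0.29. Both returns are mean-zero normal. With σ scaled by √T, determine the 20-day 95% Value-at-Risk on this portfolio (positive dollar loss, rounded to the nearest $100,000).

$27,600,000

σ_p = √(0.59²·3.19² + 0.41²·2.89² + 2·0.29·0.59·0.41·3.19·2.89) = 2.498%.
σ_{20d} = 2.498% × √20 = 11.171%.
z(95%) = 1.645.
VaR = 1.645 × 11.171% = 18.376%; on $150,000,000 that is $27,564,000.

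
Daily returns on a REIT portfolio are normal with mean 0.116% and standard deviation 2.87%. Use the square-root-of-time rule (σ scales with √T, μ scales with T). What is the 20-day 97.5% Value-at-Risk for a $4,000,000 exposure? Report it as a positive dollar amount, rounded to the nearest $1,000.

At 97.5%, z = 1.960.
σ_{20d} = 2.87% × √20 = 12.835%; μ_{20d} = 20 × 0.116% = 2.320%.
VaR = −(2.320%) + 1.960 × 12.835% = 22.837%.
On $4,000,000: 0.22837 × $4,000,000 = $913,480.

$913,000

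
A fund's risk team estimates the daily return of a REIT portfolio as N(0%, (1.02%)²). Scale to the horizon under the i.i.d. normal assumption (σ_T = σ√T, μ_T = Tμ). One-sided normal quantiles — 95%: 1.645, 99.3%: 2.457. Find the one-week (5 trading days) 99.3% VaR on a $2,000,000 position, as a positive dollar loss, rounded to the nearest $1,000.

$112,000

σ_{5d} = 1.02% × √5 = 2.281%.
VaR = 2.457 × 2.281% = 5.604%.
On $2,000,000: 0.05604 × $2,000,000 = $112,080.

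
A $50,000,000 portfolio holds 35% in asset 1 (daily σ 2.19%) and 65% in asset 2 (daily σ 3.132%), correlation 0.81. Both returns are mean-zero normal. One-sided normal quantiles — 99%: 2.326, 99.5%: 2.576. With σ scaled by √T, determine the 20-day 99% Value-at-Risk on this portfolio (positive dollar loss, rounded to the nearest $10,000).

σ_p = √(0.35²·2.19² + 0.65²·3.132² + 2·0.81·0.35·0.65·2.19·3.132) = 2.694%.
σ_{20d} = 2.694% × √20 = 12.048%.
VaR = 2.326 × 12.048% = 28.024%; on $50,000,000 that is $14,012,000.

$14,010,000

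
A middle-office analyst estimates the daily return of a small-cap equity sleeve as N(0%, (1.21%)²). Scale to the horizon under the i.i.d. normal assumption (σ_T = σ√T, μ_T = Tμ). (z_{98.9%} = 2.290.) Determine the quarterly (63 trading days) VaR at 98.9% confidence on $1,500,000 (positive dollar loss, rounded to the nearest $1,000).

σ_{63d} = 1.21% × √63 = 9.604%.
VaR = 2.290 × 9.604% = 21.993%.
On $1,500,000: 0.21993 × $1,500,000 = $329,895.

$330,000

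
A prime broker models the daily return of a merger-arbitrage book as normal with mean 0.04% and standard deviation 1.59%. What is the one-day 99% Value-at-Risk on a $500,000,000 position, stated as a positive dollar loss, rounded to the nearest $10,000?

$18,290,000

At 99% one-sided, z = 2.326.
VaR = −μ + z·σ = −(0.04%) + 2.326 × 1.59% = 3.658%.
On $500,000,000: 0.03658 × $500,000,000 = $18,290,000.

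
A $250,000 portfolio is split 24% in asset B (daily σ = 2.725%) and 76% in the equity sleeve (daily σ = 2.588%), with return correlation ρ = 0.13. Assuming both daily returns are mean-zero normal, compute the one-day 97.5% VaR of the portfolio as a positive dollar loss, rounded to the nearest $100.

$10,500

σ_p² = 0.24²·2.725² + 0.76²·2.588² + 2·0.13·0.24·0.76·2.725·2.588 = 4.6308 (%²).
σ_p = √4.6308 = 2.152%.
At 97.5%, z = 1.960.
VaR = 1.960 × 2.152% = 4.218%; on $250,000 that is $10,545.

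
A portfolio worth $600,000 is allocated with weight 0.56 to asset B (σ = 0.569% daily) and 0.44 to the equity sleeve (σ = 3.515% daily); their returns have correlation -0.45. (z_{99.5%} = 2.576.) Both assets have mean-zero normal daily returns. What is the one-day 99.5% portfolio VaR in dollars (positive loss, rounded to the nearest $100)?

$22,100

σ_p² = 0.56²·0.569² + 0.44²·3.515² + 2·-0.45·0.56·0.44·0.569·3.515 = 2.0500 (%²).
σ_p = √2.0500 = 1.432%.
VaR = 2.576 × 1.432% = 3.689%; on $600,000 that is $22,134.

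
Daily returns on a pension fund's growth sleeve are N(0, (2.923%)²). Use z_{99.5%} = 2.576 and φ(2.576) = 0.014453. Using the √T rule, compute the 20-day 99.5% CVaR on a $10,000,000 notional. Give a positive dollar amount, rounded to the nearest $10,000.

$3,780,000

σ_{20d} = 2.923% × √20 = 13.072%.
ES multiplier = φ(z)/(1−α) = 0.014453/0.005 = 2.891.
ES = 13.072% × 2.891 = 37.791%; on $10,000,000: $3,779,100.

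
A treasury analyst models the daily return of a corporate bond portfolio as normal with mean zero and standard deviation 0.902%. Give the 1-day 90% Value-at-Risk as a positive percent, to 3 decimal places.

1.156%

At 90% one-sided, z = 1.282.
VaR = z·σ = 1.282 × 0.902% = 1.156%.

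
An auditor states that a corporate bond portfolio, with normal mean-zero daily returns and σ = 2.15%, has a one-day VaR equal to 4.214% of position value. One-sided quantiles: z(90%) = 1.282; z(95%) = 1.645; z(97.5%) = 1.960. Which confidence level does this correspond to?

Implied z = VaR/σ = 4.214 / 2.15 = 1.960.
This matches z(97.5%) = 1.960.

97.5%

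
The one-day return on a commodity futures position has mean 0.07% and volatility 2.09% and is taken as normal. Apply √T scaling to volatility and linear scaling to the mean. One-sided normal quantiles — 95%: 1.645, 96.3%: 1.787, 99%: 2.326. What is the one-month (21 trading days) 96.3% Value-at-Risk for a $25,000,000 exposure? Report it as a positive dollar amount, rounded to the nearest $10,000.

σ_{21d} = 2.09% × √21 = 9.578%; μ_{21d} = 21 × 0.07% = 1.470%.
VaR = −(1.470%) + 1.787 × 9.578% = 15.646%.
On $25,000,000: 0.15646 × $25,000,000 = $3,911,500.

$3,910,000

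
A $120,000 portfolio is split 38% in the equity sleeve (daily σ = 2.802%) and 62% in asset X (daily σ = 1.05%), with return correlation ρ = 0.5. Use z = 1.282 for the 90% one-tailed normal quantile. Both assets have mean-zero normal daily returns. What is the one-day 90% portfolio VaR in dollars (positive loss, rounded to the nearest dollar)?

σ_p² = 0.38²·2.802² + 0.62²·1.05² + 2·0.5·0.38·0.62·2.802·1.05 = 2.2507 (%²).
σ_p = √2.2507 = 1.500%.
VaR = 1.282 × 1.500% = 1.923%; on $120,000 that is $2,308.

$2,308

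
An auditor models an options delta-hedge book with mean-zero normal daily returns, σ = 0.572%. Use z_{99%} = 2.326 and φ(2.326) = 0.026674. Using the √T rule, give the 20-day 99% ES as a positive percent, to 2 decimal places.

σ_{20d} = 0.572% × √20 = 2.558%.
ES multiplier = φ(z)/(1−α) = 0.026674/0.01 = 2.667.
ES = 2.558% × 2.667 = 6.822%.

6.82%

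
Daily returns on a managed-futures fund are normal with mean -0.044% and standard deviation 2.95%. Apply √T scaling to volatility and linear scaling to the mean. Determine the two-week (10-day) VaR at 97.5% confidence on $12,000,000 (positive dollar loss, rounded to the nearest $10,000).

$2,250,000

At 97.5%, z = 1.960.
σ_{10d} = 2.95% × √10 = 9.329%; μ_{10d} = 10 × -0.044% = -0.440%.
VaR = −(-0.440%) + 1.960 × 9.329% = 18.725%.
On $12,000,000: 0.18725 × $12,000,000 = $2,247,000.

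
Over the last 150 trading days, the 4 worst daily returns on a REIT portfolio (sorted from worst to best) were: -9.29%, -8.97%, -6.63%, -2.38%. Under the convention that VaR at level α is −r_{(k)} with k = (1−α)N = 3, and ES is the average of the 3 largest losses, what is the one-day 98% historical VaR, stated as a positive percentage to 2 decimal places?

6.63%

k = 3; the 3rd lowest return is -6.63%, so VaR = 6.63%.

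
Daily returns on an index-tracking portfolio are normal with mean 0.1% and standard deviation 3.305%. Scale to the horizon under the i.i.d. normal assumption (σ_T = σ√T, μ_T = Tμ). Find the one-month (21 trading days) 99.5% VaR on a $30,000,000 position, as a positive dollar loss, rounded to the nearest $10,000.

At 99.5%, z = 2.576.
σ_{21d} = 3.305% × √21 = 15.145%; μ_{21d} = 21 × 0.1% = 2.100%.
VaR = −(2.100%) + 2.576 × 15.145% = 36.914%.
On $30,000,000: 0.36914 × $30,000,000 = $11,074,200.

$11,070,000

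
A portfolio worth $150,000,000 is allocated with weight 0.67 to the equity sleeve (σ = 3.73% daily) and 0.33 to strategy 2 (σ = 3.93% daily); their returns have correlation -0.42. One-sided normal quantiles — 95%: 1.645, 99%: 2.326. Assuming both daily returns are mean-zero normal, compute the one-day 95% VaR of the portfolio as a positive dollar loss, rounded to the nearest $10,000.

$5,630,000

σ_p² = 0.67²·3.73² + 0.33²·3.93² + 2·-0.42·0.67·0.33·3.73·3.93 = 5.2049 (%²).
σ_p = √5.2049 = 2.281%.
VaR = 1.645 × 2.281% = 3.752%; on $150,000,000 that is $5,628,000.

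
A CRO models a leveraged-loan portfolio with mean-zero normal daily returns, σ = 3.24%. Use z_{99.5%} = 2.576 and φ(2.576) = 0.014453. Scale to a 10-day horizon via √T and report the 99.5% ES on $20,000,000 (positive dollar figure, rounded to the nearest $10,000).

$5,920,000

σ_{10d} = 3.24% × √10 = 10.246%.
ES multiplier = φ(z)/(1−α) = 0.014453/0.005 = 2.891.
ES = 10.246% × 2.891 = 29.621%; on $20,000,000: $5,924,200.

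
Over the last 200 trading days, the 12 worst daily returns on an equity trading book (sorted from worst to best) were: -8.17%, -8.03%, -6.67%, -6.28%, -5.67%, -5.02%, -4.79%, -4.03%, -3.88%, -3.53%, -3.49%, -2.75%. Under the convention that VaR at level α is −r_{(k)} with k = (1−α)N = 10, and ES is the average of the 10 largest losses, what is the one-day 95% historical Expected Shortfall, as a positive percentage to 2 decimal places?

The 10 worst returns sum to -56.07%.
ES = −(-56.07%) / 10 = 5.607% ≈ 5.61%.

5.61%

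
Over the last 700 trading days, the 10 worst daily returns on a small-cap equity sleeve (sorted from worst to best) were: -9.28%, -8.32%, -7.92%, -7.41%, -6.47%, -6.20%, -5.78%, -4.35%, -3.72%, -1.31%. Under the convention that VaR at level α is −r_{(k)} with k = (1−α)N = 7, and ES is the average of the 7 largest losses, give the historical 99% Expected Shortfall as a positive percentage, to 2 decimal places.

7.34%

The 7 worst returns sum to -51.38%.
ES = −(-51.38%) / 7 = 7.34%.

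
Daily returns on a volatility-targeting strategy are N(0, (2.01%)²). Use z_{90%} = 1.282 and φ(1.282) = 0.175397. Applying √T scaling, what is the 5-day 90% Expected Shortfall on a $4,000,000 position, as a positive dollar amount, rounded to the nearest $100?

$315,300

σ_{5d} = 2.01% × √5 = 4.494%.
ES multiplier = φ(z)/(1−α) = 0.175397/0.1 = 1.754.
ES = 4.494% × 1.754 = 7.882%; on $4,000,000: $315,280.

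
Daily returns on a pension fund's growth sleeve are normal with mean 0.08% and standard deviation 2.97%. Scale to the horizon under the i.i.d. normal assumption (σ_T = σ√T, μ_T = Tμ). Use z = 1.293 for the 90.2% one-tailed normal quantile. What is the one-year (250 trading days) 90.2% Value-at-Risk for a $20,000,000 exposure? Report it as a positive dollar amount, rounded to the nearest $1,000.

σ_{250d} = 2.97% × √250 = 46.960%; μ_{250d} = 250 × 0.08% = 20.000%.
VaR = −(20.000%) + 1.293 × 46.960% = 40.719%.
On $20,000,000: 0.40719 × $20,000,000 = $8,143,800.

$8,144,000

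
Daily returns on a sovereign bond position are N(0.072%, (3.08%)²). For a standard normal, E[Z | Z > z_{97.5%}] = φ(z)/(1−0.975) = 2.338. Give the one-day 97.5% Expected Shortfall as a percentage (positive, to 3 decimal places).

ES = −(0.072%) + 3.08% × 2.338 = 7.129%.

7.129%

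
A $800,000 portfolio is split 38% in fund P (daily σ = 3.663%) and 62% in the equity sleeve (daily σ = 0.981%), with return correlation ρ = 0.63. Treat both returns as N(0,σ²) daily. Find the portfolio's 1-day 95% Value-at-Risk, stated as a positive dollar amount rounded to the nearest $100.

σ_p² = 0.38²·3.663² + 0.62²·0.981² + 2·0.63·0.38·0.62·3.663·0.981 = 3.3742 (%²).
σ_p = √3.3742 = 1.837%.
At 95%, z = 1.645.
VaR = 1.645 × 1.837% = 3.022%; on $800,000 that is $24,176.

$24,200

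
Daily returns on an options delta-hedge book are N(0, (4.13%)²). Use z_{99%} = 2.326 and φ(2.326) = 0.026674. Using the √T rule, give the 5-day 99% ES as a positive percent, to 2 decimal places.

24.63%

σ_{5d} = 4.13% × √5 = 9.235%.
ES multiplier = φ(z)/(1−α) = 0.026674/0.01 = 2.667.
ES = 9.235% × 2.667 = 24.630%.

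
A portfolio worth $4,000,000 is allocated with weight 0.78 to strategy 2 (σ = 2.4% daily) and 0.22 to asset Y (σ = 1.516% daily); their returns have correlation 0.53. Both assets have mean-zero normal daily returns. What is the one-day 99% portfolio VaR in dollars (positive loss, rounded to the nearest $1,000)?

σ_p² = 0.78²·2.4² + 0.22²·1.516² + 2·0.53·0.78·0.22·2.4·1.516 = 4.2774 (%²).
σ_p = √4.2774 = 2.068%.
At 99%, z = 2.326.
VaR = 2.326 × 2.068% = 4.810%; on $4,000,000 that is $192,400.

$192,000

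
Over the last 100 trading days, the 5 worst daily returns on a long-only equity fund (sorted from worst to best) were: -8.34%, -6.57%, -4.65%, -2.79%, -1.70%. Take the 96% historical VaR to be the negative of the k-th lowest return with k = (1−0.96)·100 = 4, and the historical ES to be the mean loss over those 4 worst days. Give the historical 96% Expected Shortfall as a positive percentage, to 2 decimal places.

The 4 worst returns sum to -22.35%.
ES = −(-22.35%) / 4 = 5.5875% ≈ 5.59%.

5.59%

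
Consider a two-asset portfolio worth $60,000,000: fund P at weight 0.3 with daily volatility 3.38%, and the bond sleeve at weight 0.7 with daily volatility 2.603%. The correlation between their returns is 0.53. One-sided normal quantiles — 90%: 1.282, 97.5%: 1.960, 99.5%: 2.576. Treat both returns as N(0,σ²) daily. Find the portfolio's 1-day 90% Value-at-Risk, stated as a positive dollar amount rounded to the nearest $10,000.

$1,930,000

σ_p² = 0.3²·3.38² + 0.7²·2.603² + 2·0.53·0.3·0.7·3.38·2.603 = 6.3067 (%²).
σ_p = √6.3067 = 2.511%.
VaR = 1.282 × 2.511% = 3.219%; on $60,000,000 that is $1,931,400.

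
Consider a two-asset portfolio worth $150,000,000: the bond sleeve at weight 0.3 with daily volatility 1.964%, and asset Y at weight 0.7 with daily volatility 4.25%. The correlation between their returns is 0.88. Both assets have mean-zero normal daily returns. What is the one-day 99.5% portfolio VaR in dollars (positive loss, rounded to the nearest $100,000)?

σ_p² = 0.3²·1.964² + 0.7²·4.25² + 2·0.88·0.3·0.7·1.964·4.25 = 12.2828 (%²).
σ_p = √12.2828 = 3.505%.
At 99.5%, z = 2.576.
VaR = 2.576 × 3.505% = 9.029%; on $150,000,000 that is $13,543,500.

$13,500,000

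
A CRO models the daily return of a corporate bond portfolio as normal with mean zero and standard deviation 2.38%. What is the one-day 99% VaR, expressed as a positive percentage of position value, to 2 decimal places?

At 99% one-sided, z = 2.326.
VaR = z·σ = 2.326 × 2.38% = 5.536%.

5.54%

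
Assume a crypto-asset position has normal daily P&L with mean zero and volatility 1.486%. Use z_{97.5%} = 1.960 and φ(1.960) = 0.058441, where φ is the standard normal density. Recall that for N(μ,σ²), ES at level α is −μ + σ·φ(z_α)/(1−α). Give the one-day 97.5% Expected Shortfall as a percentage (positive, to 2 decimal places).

3.47%

Tail multiplier: φ(z)/(1−α) = 0.058441 / 0.025 = 2.338.
ES = 1.486% × 2.338 = 3.474%.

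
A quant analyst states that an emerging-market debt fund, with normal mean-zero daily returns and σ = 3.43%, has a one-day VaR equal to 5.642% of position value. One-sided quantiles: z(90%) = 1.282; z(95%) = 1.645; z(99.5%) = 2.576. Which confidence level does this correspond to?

Implied z = VaR/σ = 5.642 / 3.43 = 1.645.
This matches z(95%) = 1.645.

95%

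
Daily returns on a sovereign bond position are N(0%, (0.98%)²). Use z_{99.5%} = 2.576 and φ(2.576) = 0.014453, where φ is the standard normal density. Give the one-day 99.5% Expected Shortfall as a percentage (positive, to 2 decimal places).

Tail multiplier: φ(z)/(1−α) = 0.014453 / 0.005 = 2.891.
ES = 0.98% × 2.891 = 2.833%.

2.83%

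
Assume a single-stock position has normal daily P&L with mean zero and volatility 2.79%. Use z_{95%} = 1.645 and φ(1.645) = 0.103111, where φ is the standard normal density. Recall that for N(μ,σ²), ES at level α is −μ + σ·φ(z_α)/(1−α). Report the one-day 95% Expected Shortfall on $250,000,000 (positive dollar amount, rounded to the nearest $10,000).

$14,380,000

Tail multiplier: φ(z)/(1−α) = 0.103111 / 0.05 = 2.062.
ES = 2.79% × 2.062 = 5.753%.
On $250,000,000: 0.05753 × $250,000,000 = $14,382,500.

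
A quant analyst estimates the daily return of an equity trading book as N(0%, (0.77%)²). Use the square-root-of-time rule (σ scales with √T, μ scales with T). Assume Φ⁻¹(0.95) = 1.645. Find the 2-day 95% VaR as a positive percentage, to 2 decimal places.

σ_{2d} = 0.77% × √2 = 1.089%.
VaR = 1.645 × 1.089% = 1.791%.

1.79%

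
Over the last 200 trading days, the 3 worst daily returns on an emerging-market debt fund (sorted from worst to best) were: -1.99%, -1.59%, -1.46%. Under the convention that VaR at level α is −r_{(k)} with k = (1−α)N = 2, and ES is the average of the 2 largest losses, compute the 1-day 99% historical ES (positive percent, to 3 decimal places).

The 2 worst returns sum to -3.58%.
ES = −(-3.58%) / 2 = 1.79% ≈ 1.790%.

1.790%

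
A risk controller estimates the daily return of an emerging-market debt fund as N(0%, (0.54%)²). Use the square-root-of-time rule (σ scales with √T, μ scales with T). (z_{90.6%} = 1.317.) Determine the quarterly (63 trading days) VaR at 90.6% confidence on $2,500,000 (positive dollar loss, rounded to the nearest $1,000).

σ_{63d} = 0.54% × √63 = 4.286%.
VaR = 1.317 × 4.286% = 5.645%.
On $2,500,000: 0.05645 × $2,500,000 = $141,125.

$141,000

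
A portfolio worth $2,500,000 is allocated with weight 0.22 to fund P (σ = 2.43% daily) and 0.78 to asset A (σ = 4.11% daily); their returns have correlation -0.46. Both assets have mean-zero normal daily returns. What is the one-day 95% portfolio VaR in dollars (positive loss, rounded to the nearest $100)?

σ_p² = 0.22²·2.43² + 0.78²·4.11² + 2·-0.46·0.22·0.78·2.43·4.11 = 8.9862 (%²).
σ_p = √8.9862 = 2.998%.
At 95%, z = 1.645.
VaR = 1.645 × 2.998% = 4.932%; on $2,500,000 that is $123,300.

$123,300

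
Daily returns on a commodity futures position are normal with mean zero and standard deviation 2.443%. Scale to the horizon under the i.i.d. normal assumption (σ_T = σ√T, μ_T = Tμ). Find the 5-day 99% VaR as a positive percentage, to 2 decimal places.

At 99%, z = 2.326.
σ_{5d} = 2.443% × √5 = 5.463%.
VaR = 2.326 × 5.463% = 12.707%.

12.71%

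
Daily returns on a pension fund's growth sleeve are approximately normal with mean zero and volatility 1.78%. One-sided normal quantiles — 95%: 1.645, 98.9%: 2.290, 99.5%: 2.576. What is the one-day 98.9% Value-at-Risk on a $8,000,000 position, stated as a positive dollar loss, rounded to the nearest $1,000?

VaR = z·σ = 2.290 × 1.78% = 4.076%.
On $8,000,000: 0.04076 × $8,000,000 = $326,080.

$326,000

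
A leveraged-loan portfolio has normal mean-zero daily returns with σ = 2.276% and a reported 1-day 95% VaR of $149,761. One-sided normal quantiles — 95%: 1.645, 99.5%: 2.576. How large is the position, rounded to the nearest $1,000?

VaR as a fraction of value: z·σ = 1.645 × 2.276% = 3.74402%.
Position = $149,761 / 0.0374402 = $4,000,005.

$4,000,000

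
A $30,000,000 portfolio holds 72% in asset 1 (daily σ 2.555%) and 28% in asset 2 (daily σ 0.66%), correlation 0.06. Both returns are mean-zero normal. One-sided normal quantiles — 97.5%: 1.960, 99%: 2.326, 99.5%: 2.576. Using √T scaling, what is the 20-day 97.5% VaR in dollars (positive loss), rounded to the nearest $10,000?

$4,890,000

σ_p = √(0.72²·2.555² + 0.28²·0.66² + 2·0.06·0.72·0.28·2.555·0.66) = 1.860%.
σ_{20d} = 1.860% × √20 = 8.318%.
VaR = 1.960 × 8.318% = 16.303%; on $30,000,000 that is $4,890,900.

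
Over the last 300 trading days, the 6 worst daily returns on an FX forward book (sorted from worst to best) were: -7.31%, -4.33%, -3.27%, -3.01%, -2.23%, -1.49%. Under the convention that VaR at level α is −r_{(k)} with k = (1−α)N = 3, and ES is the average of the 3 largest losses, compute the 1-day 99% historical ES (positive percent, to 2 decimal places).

The 3 worst returns sum to -14.91%.
ES = −(-14.91%) / 3 = 4.97%.

4.97%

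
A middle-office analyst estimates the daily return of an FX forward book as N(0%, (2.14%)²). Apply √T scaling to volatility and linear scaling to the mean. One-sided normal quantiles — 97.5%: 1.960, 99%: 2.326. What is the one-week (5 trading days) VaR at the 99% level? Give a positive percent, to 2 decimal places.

11.13%

σ_{5d} = 2.14% × √5 = 4.785%.
VaR = 2.326 × 4.785% = 11.130%.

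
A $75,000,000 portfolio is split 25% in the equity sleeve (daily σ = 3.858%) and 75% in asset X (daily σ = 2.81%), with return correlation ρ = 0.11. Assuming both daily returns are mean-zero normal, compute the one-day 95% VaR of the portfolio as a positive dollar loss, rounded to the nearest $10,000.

$2,980,000

σ_p² = 0.25²·3.858² + 0.75²·2.81² + 2·0.11·0.25·0.75·3.858·2.81 = 5.8190 (%²).
σ_p = √5.8190 = 2.412%.
At 95%, z = 1.645.
VaR = 1.645 × 2.412% = 3.968%; on $75,000,000 that is $2,976,000.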